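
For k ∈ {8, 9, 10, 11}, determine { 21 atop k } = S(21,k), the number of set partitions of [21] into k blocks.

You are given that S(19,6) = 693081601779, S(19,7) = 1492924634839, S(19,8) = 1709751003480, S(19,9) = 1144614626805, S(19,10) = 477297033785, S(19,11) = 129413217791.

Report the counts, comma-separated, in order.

r20: T_20,7=7×1492924634839+693081601779=11143554045652; T_20,8=8×1709751003480+1492924634839=15170932662679; T_20,9=9×1144614626805+1709751003480=12011282644725; T_20,10=10×477297033785+1144614626805=5917584964655; T_20,11=11×129413217791+477297033785=1900842429486
r21: T_21,8=8×15170932662679+11143554045652=132511015347084; T_21,9=9×12011282644725+15170932662679=123272476465204; T_21,10=10×5917584964655+12011282644725=71187132291275; T_21,11=11×1900842429486+5917584964655=26826851689001
Read S(21,8) = 132511015347084, S(21,9) = 123272476465204, S(21,10) = 71187132291275, S(21,11) = 26826851689001.

132511015347084, 123272476465204, 71187132291275, 26826851689001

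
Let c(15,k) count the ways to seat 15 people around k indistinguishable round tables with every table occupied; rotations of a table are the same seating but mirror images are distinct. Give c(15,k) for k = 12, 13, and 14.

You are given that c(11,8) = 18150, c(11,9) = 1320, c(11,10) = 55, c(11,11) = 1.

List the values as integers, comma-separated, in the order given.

row 12: T[12][9]=11·1320+18150=32670  T[12][10]=11·55+1320=1925  T[12][11]=11·1+55=66  T[12][12]=11·0+1=1
row 13: T[13][10]=12·1925+32670=55770  T[13][11]=12·66+1925=2717  T[13][12]=12·1+66=78  T[13][13]=12·0+1=1
row 14: T[14][11]=13·2717+55770=91091  T[14][12]=13·78+2717=3731  T[14][13]=13·1+78=91  T[14][14]=13·0+1=1
row 15: T[15][12]=14·3731+91091=143325  T[15][13]=14·91+3731=5005  T[15][14]=14·1+91=105
Read c(15,12) = 143325, c(15,13) = 5005, c(15,14) = 105.

143325, 5005, 105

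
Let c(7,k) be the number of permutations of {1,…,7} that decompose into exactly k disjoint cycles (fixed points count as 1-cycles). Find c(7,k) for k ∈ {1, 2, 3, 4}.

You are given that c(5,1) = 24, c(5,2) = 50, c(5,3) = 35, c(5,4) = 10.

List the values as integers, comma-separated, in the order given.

[6] T[6,1]:5*24+0=120 · T[6,2]:5*50+24=274 · T[6,3]:5*35+50=225 · T[6,4]:5*10+35=85
[7] T[7,1]:6*120+0=720 · T[7,2]:6*274+120=1764 · T[7,3]:6*225+274=1624 · T[7,4]:6*85+225=735
Read c(7,1) = 720, c(7,2) = 1764, c(7,3) = 1624, c(7,4) = 735.

720, 1764, 1624, 735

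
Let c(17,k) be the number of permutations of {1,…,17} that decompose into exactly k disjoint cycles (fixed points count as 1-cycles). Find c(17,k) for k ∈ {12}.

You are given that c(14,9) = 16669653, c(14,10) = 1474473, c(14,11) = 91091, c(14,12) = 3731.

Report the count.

156952432

r15: T_15,10=14×1474473+16669653=37312275; T_15,11=14×91091+1474473=2749747; T_15,12=14×3731+91091=143325
r16: T_16,11=15×2749747+37312275=78558480; T_16,12=15×143325+2749747=4899622
r17: T_17,12=16×4899622+78558480=156952432
Read c(17,12) = 156952432.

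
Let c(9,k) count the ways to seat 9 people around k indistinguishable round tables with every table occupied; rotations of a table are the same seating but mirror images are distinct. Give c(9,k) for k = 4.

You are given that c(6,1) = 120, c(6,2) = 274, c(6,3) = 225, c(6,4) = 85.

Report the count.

67284

row 7: T[7][2]=6·274+120=1764  T[7][3]=6·225+274=1624  T[7][4]=6·85+225=735
row 8: T[8][3]=7·1624+1764=13132  T[8][4]=7·735+1624=6769
row 9: T[9][4]=8·6769+13132=67284
Read c(9,4) = 67284.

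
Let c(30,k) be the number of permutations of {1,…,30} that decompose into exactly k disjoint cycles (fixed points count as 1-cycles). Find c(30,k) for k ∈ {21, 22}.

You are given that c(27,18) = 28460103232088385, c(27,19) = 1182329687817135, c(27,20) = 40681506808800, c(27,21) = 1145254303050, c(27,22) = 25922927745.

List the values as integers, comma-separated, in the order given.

@28  (28,19):1182329687817135·27+28460103232088385→60383004803151030, (28,20):40681506808800·27+1182329687817135→2280730371654735, (28,21):1145254303050·27+40681506808800→71603372991150, (28,22):25922927745·27+1145254303050→1845173352165
@29  (29,20):2280730371654735·28+60383004803151030→124243455209483610, (29,21):71603372991150·28+2280730371654735→4285624815406935, (29,22):1845173352165·28+71603372991150→123268226851770
@30  (30,21):4285624815406935·29+124243455209483610→248526574856284725, (30,22):123268226851770·29+4285624815406935→7860403394108265
Read c(30,21) = 248526574856284725, c(30,22) = 7860403394108265.

248526574856284725, 7860403394108265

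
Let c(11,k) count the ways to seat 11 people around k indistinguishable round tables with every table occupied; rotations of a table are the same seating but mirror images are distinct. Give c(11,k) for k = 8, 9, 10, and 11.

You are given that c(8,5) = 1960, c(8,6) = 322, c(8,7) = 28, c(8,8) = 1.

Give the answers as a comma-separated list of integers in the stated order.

18150, 1320, 55, 1

row 9: T[9][6]=8·322+1960=4536  T[9][7]=8·28+322=546  T[9][8]=8·1+28=36  T[9][9]=8·0+1=1
row 10: T[10][7]=9·546+4536=9450  T[10][8]=9·36+546=870  T[10][9]=9·1+36=45  T[10][10]=9·0+1=1
row 11: T[11][8]=10·870+9450=18150  T[11][9]=10·45+870=1320  T[11][10]=10·1+45=55  T[11][11]=10·0+1=1
Read c(11,8) = 18150, c(11,9) = 1320, c(11,10) = 55, c(11,11) = 1.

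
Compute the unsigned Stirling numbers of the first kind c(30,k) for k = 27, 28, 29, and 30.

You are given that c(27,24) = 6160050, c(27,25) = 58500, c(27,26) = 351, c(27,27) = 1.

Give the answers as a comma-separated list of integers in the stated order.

11921175, 90335, 435, 1

i=28: T(28,25)=6160050+27·58500=7739550 | T(28,26)=58500+27·351=67977 | T(28,27)=351+27·1=378 | T(28,28)=1+27·0=1
i=29: T(29,26)=7739550+28·67977=9642906 | T(29,27)=67977+28·378=78561 | T(29,28)=378+28·1=406 | T(29,29)=1+28·0=1
i=30: T(30,27)=9642906+29·78561=11921175 | T(30,28)=78561+29·406=90335 | T(30,29)=406+29·1=435 | T(30,30)=1+29·0=1
Read c(30,27) = 11921175, c(30,28) = 90335, c(30,29) = 435, c(30,30) = 1.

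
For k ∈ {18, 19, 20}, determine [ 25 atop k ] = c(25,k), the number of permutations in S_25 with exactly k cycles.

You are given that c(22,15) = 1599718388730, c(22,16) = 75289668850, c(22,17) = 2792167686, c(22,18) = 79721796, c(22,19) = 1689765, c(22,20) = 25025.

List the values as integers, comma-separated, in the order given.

12191224980000, 414908513800, 11276842500

@23  (23,16):75289668850·22+1599718388730→3256091103430, (23,17):2792167686·22+75289668850→136717357942, (23,18):79721796·22+2792167686→4546047198, (23,19):1689765·22+79721796→116896626, (23,20):25025·22+1689765→2240315
@24  (24,17):136717357942·23+3256091103430→6400590336096, (24,18):4546047198·23+136717357942→241276443496, (24,19):116896626·23+4546047198→7234669596, (24,20):2240315·23+116896626→168423871
@25  (25,18):241276443496·24+6400590336096→12191224980000, (25,19):7234669596·24+241276443496→414908513800, (25,20):168423871·24+7234669596→11276842500
Read c(25,18) = 12191224980000, c(25,19) = 414908513800, c(25,20) = 11276842500.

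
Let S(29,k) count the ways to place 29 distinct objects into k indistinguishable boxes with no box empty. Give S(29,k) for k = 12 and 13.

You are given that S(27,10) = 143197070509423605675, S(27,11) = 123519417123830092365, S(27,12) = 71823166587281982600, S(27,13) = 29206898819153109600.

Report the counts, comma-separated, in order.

13326679652926121224470, 6855064482242755179765

[28] T[28,11]:11*123519417123830092365+143197070509423605675=1501910658871554621690 · T[28,12]:12*71823166587281982600+123519417123830092365=985397416171213883565 · T[28,13]:13*29206898819153109600+71823166587281982600=451512851236272407400
[29] T[29,12]:12*985397416171213883565+1501910658871554621690=13326679652926121224470 · T[29,13]:13*451512851236272407400+985397416171213883565=6855064482242755179765
Read S(29,12) = 13326679652926121224470, S(29,13) = 6855064482242755179765.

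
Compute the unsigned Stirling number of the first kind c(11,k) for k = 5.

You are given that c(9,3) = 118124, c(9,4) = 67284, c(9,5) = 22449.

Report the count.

i=10: T(10,4)=118124+9·67284=723680 | T(10,5)=67284+9·22449=269325
i=11: T(11,5)=723680+10·269325=3416930
Read c(11,5) = 3416930.

3416930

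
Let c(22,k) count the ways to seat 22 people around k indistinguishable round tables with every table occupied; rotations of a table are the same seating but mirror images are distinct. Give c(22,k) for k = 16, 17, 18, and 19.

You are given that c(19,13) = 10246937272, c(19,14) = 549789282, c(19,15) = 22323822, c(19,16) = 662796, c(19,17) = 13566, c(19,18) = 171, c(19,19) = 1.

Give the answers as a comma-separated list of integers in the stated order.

row 20: T[20][14]=19·549789282+10246937272=20692933630  T[20][15]=19·22323822+549789282=973941900  T[20][16]=19·662796+22323822=34916946  T[20][17]=19·13566+662796=920550  T[20][18]=19·171+13566=16815  T[20][19]=19·1+171=190
row 21: T[21][15]=20·973941900+20692933630=40171771630  T[21][16]=20·34916946+973941900=1672280820  T[21][17]=20·920550+34916946=53327946  T[21][18]=20·16815+920550=1256850  T[21][19]=20·190+16815=20615
row 22: T[22][16]=21·1672280820+40171771630=75289668850  T[22][17]=21·53327946+1672280820=2792167686  T[22][18]=21·1256850+53327946=79721796  T[22][19]=21·20615+1256850=1689765
Read c(22,16) = 75289668850, c(22,17) = 2792167686, c(22,18) = 79721796, c(22,19) = 1689765.

75289668850, 2792167686, 79721796, 1689765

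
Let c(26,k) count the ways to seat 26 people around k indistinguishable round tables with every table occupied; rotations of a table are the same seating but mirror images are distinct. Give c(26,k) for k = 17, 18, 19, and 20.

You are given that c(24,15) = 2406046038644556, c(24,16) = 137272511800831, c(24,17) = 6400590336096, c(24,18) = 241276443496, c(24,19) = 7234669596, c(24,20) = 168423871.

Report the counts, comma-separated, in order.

12972753318542875, 595667304367135, 22563937825000, 696829576300

r25: T_25,16=24×137272511800831+2406046038644556=5700586321864500; T_25,17=24×6400590336096+137272511800831=290886679867135; T_25,18=24×241276443496+6400590336096=12191224980000; T_25,19=24×7234669596+241276443496=414908513800; T_25,20=24×168423871+7234669596=11276842500
r26: T_26,17=25×290886679867135+5700586321864500=12972753318542875; T_26,18=25×12191224980000+290886679867135=595667304367135; T_26,19=25×414908513800+12191224980000=22563937825000; T_26,20=25×11276842500+414908513800=696829576300
Read c(26,17) = 12972753318542875, c(26,18) = 595667304367135, c(26,19) = 22563937825000, c(26,20) = 696829576300.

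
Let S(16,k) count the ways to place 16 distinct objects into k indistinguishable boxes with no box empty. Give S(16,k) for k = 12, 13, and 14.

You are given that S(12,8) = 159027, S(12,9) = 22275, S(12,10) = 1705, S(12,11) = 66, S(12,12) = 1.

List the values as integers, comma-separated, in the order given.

@13  (13,9):22275·9+159027→359502, (13,10):1705·10+22275→39325, (13,11):66·11+1705→2431, (13,12):1·12+66→78, (13,13):0·13+1→1
@14  (14,10):39325·10+359502→752752, (14,11):2431·11+39325→66066, (14,12):78·12+2431→3367, (14,13):1·13+78→91, (14,14):0·14+1→1
@15  (15,11):66066·11+752752→1479478, (15,12):3367·12+66066→106470, (15,13):91·13+3367→4550, (15,14):1·14+91→105
@16  (16,12):106470·12+1479478→2757118, (16,13):4550·13+106470→165620, (16,14):105·14+4550→6020
Read S(16,12) = 2757118, S(16,13) = 165620, S(16,14) = 6020.

2757118, 165620, 6020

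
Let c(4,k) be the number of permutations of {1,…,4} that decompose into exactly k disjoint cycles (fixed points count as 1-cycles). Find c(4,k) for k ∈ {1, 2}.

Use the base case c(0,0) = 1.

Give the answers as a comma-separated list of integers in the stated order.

6, 11

r1: T_1,1=0×0+1=1
r2: T_2,1=1×1+0=1; T_2,2=1×0+1=1
r3: T_3,1=2×1+0=2; T_3,2=2×1+1=3
r4: T_4,1=3×2+0=6; T_4,2=3×3+2=11
Read c(4,1) = 6, c(4,2) = 11.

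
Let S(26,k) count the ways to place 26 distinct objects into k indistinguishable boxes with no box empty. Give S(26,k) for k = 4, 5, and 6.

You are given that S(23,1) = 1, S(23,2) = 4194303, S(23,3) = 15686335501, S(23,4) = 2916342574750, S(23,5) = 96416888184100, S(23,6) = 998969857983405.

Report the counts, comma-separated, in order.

@24  (24,2):4194303·2+1→8388607, (24,3):15686335501·3+4194303→47063200806, (24,4):2916342574750·4+15686335501→11681056634501, (24,5):96416888184100·5+2916342574750→485000783495250, (24,6):998969857983405·6+96416888184100→6090236036084530
@25  (25,3):47063200806·3+8388607→141197991025, (25,4):11681056634501·4+47063200806→46771289738810, (25,5):485000783495250·5+11681056634501→2436684974110751, (25,6):6090236036084530·6+485000783495250→37026417000002430
@26  (26,4):46771289738810·4+141197991025→187226356946265, (26,5):2436684974110751·5+46771289738810→12230196160292565, (26,6):37026417000002430·6+2436684974110751→224595186974125331
Read S(26,4) = 187226356946265, S(26,5) = 12230196160292565, S(26,6) = 224595186974125331.

187226356946265, 12230196160292565, 224595186974125331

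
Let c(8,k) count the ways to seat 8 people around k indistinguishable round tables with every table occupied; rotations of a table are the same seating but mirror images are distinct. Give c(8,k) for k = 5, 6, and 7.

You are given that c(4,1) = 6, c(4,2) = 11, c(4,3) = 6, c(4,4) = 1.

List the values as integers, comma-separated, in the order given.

@5  (5,2):11·4+6→50, (5,3):6·4+11→35, (5,4):1·4+6→10, (5,5):0·4+1→1
@6  (6,3):35·5+50→225, (6,4):10·5+35→85, (6,5):1·5+10→15, (6,6):0·5+1→1
@7  (7,4):85·6+225→735, (7,5):15·6+85→175, (7,6):1·6+15→21, (7,7):0·6+1→1
@8  (8,5):175·7+735→1960, (8,6):21·7+175→322, (8,7):1·7+21→28
Read c(8,5) = 1960, c(8,6) = 322, c(8,7) = 28.

1960, 322, 28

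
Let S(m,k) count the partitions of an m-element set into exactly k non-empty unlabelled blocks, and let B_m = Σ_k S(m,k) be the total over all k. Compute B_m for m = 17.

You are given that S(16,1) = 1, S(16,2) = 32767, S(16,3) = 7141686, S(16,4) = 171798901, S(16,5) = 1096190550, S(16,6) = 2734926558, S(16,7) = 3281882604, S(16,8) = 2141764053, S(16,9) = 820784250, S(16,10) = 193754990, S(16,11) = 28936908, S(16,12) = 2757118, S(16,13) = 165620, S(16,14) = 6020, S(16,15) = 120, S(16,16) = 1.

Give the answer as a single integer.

82864869804

[17] T[17,1]:1*1+0=1 · T[17,2]:2*32767+1=65535 · T[17,3]:3*7141686+32767=21457825 · T[17,4]:4*171798901+7141686=694337290 · T[17,5]:5*1096190550+171798901=5652751651 · T[17,6]:6*2734926558+1096190550=17505749898 · T[17,7]:7*3281882604+2734926558=25708104786 · T[17,8]:8*2141764053+3281882604=20415995028 · T[17,9]:9*820784250+2141764053=9528822303 · T[17,10]:10*193754990+820784250=2758334150 · T[17,11]:11*28936908+193754990=512060978 · T[17,12]:12*2757118+28936908=62022324 · T[17,13]:13*165620+2757118=4910178 · T[17,14]:14*6020+165620=249900 · T[17,15]:15*120+6020=7820 · T[17,16]:16*1+120=136 · T[17,17]:17*0+1=1
B_17 = ΣS(17,k) = 1+65535+21457825+694337290+5652751651+17505749898+25708104786+20415995028+9528822303+2758334150+512060978+62022324+4910178+249900+7820+136+1 = 82864869804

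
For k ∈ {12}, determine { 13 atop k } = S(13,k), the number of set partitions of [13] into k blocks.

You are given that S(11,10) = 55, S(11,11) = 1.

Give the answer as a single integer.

78

[12] T[12,11]:11*1+55=66 · T[12,12]:12*0+1=1
[13] T[13,12]:12*1+66=78
Read S(13,12) = 78.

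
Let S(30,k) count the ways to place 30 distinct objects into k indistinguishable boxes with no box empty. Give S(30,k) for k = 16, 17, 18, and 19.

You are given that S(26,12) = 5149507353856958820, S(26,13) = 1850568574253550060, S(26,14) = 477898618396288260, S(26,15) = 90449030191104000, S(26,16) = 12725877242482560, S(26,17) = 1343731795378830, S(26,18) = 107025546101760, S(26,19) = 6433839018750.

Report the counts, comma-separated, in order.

[27] T[27,13]:13*1850568574253550060+5149507353856958820=29206898819153109600 · T[27,14]:14*477898618396288260+1850568574253550060=8541149231801585700 · T[27,15]:15*90449030191104000+477898618396288260=1834634071262848260 · T[27,16]:16*12725877242482560+90449030191104000=294063066070824960 · T[27,17]:17*1343731795378830+12725877242482560=35569317763922670 · T[27,18]:18*107025546101760+1343731795378830=3270191625210510 · T[27,19]:19*6433839018750+107025546101760=229268487458010
[28] T[28,14]:14*8541149231801585700+29206898819153109600=148782988064375309400 · T[28,15]:15*1834634071262848260+8541149231801585700=36060660300744309600 · T[28,16]:16*294063066070824960+1834634071262848260=6539643128396047620 · T[28,17]:17*35569317763922670+294063066070824960=898741468057510350 · T[28,18]:18*3270191625210510+35569317763922670=94432767017711850 · T[28,19]:19*229268487458010+3270191625210510=7626292886912700
[29] T[29,15]:15*36060660300744309600+148782988064375309400=689692892575539953400 · T[29,16]:16*6539643128396047620+36060660300744309600=140694950355081071520 · T[29,17]:17*898741468057510350+6539643128396047620=21818248085373723570 · T[29,18]:18*94432767017711850+898741468057510350=2598531274376323650 · T[29,19]:19*7626292886912700+94432767017711850=239332331869053150
[30] T[30,16]:16*140694950355081071520+689692892575539953400=2940812098256837097720 · T[30,17]:17*21818248085373723570+140694950355081071520=511605167806434372210 · T[30,18]:18*2598531274376323650+21818248085373723570=68591811024147549270 · T[30,19]:19*239332331869053150+2598531274376323650=7145845579888333500
Read S(30,16) = 2940812098256837097720, S(30,17) = 511605167806434372210, S(30,18) = 68591811024147549270, S(30,19) = 7145845579888333500.

2940812098256837097720, 511605167806434372210, 68591811024147549270, 7145845579888333500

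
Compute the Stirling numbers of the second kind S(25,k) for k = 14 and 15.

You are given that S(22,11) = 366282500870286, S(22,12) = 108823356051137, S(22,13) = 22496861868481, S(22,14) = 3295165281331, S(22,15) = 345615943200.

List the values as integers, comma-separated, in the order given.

row 23: T[23][12]=12·108823356051137+366282500870286=1672162773483930  T[23][13]=13·22496861868481+108823356051137=401282560341390  T[23][14]=14·3295165281331+22496861868481=68629175807115  T[23][15]=15·345615943200+3295165281331=8479404429331
row 24: T[24][13]=13·401282560341390+1672162773483930=6888836057922000  T[24][14]=14·68629175807115+401282560341390=1362091021641000  T[24][15]=15·8479404429331+68629175807115=195820242247080
row 25: T[25][14]=14·1362091021641000+6888836057922000=25958110360896000  T[25][15]=15·195820242247080+1362091021641000=4299394655347200
Read S(25,14) = 25958110360896000, S(25,15) = 4299394655347200.

25958110360896000, 4299394655347200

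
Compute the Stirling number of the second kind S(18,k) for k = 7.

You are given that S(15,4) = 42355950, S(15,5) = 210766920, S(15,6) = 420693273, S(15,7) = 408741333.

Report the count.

[16] T[16,5]:5*210766920+42355950=1096190550 · T[16,6]:6*420693273+210766920=2734926558 · T[16,7]:7*408741333+420693273=3281882604
[17] T[17,6]:6*2734926558+1096190550=17505749898 · T[17,7]:7*3281882604+2734926558=25708104786
[18] T[18,7]:7*25708104786+17505749898=197462483400
Read S(18,7) = 197462483400.

197462483400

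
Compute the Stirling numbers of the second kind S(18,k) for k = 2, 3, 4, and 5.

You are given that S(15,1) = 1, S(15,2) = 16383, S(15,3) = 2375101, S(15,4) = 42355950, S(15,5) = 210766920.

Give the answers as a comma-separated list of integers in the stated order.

i=16: T(16,1)=0+1·1=1 | T(16,2)=1+2·16383=32767 | T(16,3)=16383+3·2375101=7141686 | T(16,4)=2375101+4·42355950=171798901 | T(16,5)=42355950+5·210766920=1096190550
i=17: T(17,1)=0+1·1=1 | T(17,2)=1+2·32767=65535 | T(17,3)=32767+3·7141686=21457825 | T(17,4)=7141686+4·171798901=694337290 | T(17,5)=171798901+5·1096190550=5652751651
i=18: T(18,2)=1+2·65535=131071 | T(18,3)=65535+3·21457825=64439010 | T(18,4)=21457825+4·694337290=2798806985 | T(18,5)=694337290+5·5652751651=28958095545
Read S(18,2) = 131071, S(18,3) = 64439010, S(18,4) = 2798806985, S(18,5) = 28958095545.

131071, 64439010, 2798806985, 28958095545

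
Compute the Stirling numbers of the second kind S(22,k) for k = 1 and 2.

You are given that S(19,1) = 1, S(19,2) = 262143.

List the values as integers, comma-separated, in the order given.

i=20: T(20,1)=0+1·1=1 | T(20,2)=1+2·262143=524287
i=21: T(21,1)=0+1·1=1 | T(21,2)=1+2·524287=1048575
i=22: T(22,1)=0+1·1=1 | T(22,2)=1+2·1048575=2097151
Read S(22,1) = 1, S(22,2) = 2097151.

1, 2097151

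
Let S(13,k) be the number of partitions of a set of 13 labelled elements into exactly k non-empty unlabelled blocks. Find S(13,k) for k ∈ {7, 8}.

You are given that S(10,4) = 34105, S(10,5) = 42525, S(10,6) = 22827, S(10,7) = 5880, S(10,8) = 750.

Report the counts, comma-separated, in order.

[11] T[11,5]:5*42525+34105=246730 · T[11,6]:6*22827+42525=179487 · T[11,7]:7*5880+22827=63987 · T[11,8]:8*750+5880=11880
[12] T[12,6]:6*179487+246730=1323652 · T[12,7]:7*63987+179487=627396 · T[12,8]:8*11880+63987=159027
[13] T[13,7]:7*627396+1323652=5715424 · T[13,8]:8*159027+627396=1899612
Read S(13,7) = 5715424, S(13,8) = 1899612.

5715424, 1899612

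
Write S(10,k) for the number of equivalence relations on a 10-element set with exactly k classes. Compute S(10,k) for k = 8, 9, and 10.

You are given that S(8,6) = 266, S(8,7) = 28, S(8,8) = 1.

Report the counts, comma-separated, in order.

@9  (9,7):28·7+266→462, (9,8):1·8+28→36, (9,9):0·9+1→1
@10  (10,8):36·8+462→750, (10,9):1·9+36→45, (10,10):0·10+1→1
Read S(10,8) = 750, S(10,9) = 45, S(10,10) = 1.

750, 45, 1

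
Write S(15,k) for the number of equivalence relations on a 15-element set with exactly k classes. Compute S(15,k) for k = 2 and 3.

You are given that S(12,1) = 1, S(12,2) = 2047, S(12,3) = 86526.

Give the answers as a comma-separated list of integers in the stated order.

16383, 2375101

row 13: T[13][1]=1·1+0=1  T[13][2]=2·2047+1=4095  T[13][3]=3·86526+2047=261625
row 14: T[14][1]=1·1+0=1  T[14][2]=2·4095+1=8191  T[14][3]=3·261625+4095=788970
row 15: T[15][2]=2·8191+1=16383  T[15][3]=3·788970+8191=2375101
Read S(15,2) = 16383, S(15,3) = 2375101.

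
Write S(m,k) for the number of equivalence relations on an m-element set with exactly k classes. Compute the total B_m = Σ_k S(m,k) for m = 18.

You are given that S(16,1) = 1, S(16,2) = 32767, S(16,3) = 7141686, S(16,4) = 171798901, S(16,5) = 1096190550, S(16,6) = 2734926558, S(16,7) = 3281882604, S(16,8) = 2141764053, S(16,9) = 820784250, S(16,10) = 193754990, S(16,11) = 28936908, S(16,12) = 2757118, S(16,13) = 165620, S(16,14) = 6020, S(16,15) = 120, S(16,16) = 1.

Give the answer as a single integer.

682076806159

[17] T[17,1]:1*1+0=1 · T[17,2]:2*32767+1=65535 · T[17,3]:3*7141686+32767=21457825 · T[17,4]:4*171798901+7141686=694337290 · T[17,5]:5*1096190550+171798901=5652751651 · T[17,6]:6*2734926558+1096190550=17505749898 · T[17,7]:7*3281882604+2734926558=25708104786 · T[17,8]:8*2141764053+3281882604=20415995028 · T[17,9]:9*820784250+2141764053=9528822303 · T[17,10]:10*193754990+820784250=2758334150 · T[17,11]:11*28936908+193754990=512060978 · T[17,12]:12*2757118+28936908=62022324 · T[17,13]:13*165620+2757118=4910178 · T[17,14]:14*6020+165620=249900 · T[17,15]:15*120+6020=7820 · T[17,16]:16*1+120=136 · T[17,17]:17*0+1=1
[18] T[18,1]:1*1+0=1 · T[18,2]:2*65535+1=131071 · T[18,3]:3*21457825+65535=64439010 · T[18,4]:4*694337290+21457825=2798806985 · T[18,5]:5*5652751651+694337290=28958095545 · T[18,6]:6*17505749898+5652751651=110687251039 · T[18,7]:7*25708104786+17505749898=197462483400 · T[18,8]:8*20415995028+25708104786=189036065010 · T[18,9]:9*9528822303+20415995028=106175395755 · T[18,10]:10*2758334150+9528822303=37112163803 · T[18,11]:11*512060978+2758334150=8391004908 · T[18,12]:12*62022324+512060978=1256328866 · T[18,13]:13*4910178+62022324=125854638 · T[18,14]:14*249900+4910178=8408778 · T[18,15]:15*7820+249900=367200 · T[18,16]:16*136+7820=9996 · T[18,17]:17*1+136=153 · T[18,18]:18*0+1=1
B_18 = ΣS(18,k) = 1+131071+64439010+2798806985+28958095545+110687251039+197462483400+189036065010+106175395755+37112163803+8391004908+1256328866+125854638+8408778+367200+9996+153+1 = 682076806159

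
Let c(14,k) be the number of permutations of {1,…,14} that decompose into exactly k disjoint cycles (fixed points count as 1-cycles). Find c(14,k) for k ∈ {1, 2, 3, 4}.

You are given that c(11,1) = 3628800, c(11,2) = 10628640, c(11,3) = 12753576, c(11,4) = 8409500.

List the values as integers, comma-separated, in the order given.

6227020800, 19802759040, 26596717056, 20313753096

r12: T_12,1=11×3628800+0=39916800; T_12,2=11×10628640+3628800=120543840; T_12,3=11×12753576+10628640=150917976; T_12,4=11×8409500+12753576=105258076
r13: T_13,1=12×39916800+0=479001600; T_13,2=12×120543840+39916800=1486442880; T_13,3=12×150917976+120543840=1931559552; T_13,4=12×105258076+150917976=1414014888
r14: T_14,1=13×479001600+0=6227020800; T_14,2=13×1486442880+479001600=19802759040; T_14,3=13×1931559552+1486442880=26596717056; T_14,4=13×1414014888+1931559552=20313753096
Read c(14,1) = 6227020800, c(14,2) = 19802759040, c(14,3) = 26596717056, c(14,4) = 20313753096.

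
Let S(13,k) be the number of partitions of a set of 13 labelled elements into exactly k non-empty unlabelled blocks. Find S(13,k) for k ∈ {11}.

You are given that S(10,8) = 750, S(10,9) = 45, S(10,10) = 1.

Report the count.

@11  (11,9):45·9+750→1155, (11,10):1·10+45→55, (11,11):0·11+1→1
@12  (12,10):55·10+1155→1705, (12,11):1·11+55→66
@13  (13,11):66·11+1705→2431
Read S(13,11) = 2431.

2431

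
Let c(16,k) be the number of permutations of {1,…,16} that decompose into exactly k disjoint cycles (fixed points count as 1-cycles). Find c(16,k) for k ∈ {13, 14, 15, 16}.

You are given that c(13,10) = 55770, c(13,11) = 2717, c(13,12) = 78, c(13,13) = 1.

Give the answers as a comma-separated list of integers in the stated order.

row 14: T[14][11]=13·2717+55770=91091  T[14][12]=13·78+2717=3731  T[14][13]=13·1+78=91  T[14][14]=13·0+1=1
row 15: T[15][12]=14·3731+91091=143325  T[15][13]=14·91+3731=5005  T[15][14]=14·1+91=105  T[15][15]=14·0+1=1
row 16: T[16][13]=15·5005+143325=218400  T[16][14]=15·105+5005=6580  T[16][15]=15·1+105=120  T[16][16]=15·0+1=1
Read c(16,13) = 218400, c(16,14) = 6580, c(16,15) = 120, c(16,16) = 1.

218400, 6580, 120, 1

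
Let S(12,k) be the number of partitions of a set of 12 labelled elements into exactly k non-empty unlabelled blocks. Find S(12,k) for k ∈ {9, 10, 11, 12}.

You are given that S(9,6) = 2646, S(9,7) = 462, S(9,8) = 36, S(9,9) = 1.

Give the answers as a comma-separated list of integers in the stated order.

22275, 1705, 66, 1

row 10: T[10][7]=7·462+2646=5880  T[10][8]=8·36+462=750  T[10][9]=9·1+36=45  T[10][10]=10·0+1=1
row 11: T[11][8]=8·750+5880=11880  T[11][9]=9·45+750=1155  T[11][10]=10·1+45=55  T[11][11]=11·0+1=1
row 12: T[12][9]=9·1155+11880=22275  T[12][10]=10·55+1155=1705  T[12][11]=11·1+55=66  T[12][12]=12·0+1=1
Read S(12,9) = 22275, S(12,10) = 1705, S(12,11) = 66, S(12,12) = 1.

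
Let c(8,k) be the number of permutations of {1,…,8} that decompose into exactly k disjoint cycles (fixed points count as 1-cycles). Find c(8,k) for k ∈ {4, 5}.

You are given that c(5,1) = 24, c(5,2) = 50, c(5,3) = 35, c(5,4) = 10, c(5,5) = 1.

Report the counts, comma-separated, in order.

6769, 1960

i=6: T(6,2)=24+5·50=274 | T(6,3)=50+5·35=225 | T(6,4)=35+5·10=85 | T(6,5)=10+5·1=15
i=7: T(7,3)=274+6·225=1624 | T(7,4)=225+6·85=735 | T(7,5)=85+6·15=175
i=8: T(8,4)=1624+7·735=6769 | T(8,5)=735+7·175=1960
Read c(8,4) = 6769, c(8,5) = 1960.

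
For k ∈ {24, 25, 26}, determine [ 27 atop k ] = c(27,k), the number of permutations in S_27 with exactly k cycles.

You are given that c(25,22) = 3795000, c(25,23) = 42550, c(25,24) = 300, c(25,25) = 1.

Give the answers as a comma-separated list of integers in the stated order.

6160050, 58500, 351

[26] T[26,23]:25*42550+3795000=4858750 · T[26,24]:25*300+42550=50050 · T[26,25]:25*1+300=325 · T[26,26]:25*0+1=1
[27] T[27,24]:26*50050+4858750=6160050 · T[27,25]:26*325+50050=58500 · T[27,26]:26*1+325=351
Read c(27,24) = 6160050, c(27,25) = 58500, c(27,26) = 351.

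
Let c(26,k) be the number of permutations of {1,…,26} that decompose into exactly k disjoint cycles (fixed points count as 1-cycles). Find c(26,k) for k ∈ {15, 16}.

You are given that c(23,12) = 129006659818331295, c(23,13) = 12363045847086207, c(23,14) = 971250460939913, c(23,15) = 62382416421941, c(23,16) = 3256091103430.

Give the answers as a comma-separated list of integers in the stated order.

i=24: T(24,13)=129006659818331295+23·12363045847086207=413356714301314056 | T(24,14)=12363045847086207+23·971250460939913=34701806448704206 | T(24,15)=971250460939913+23·62382416421941=2406046038644556 | T(24,16)=62382416421941+23·3256091103430=137272511800831
i=25: T(25,14)=413356714301314056+24·34701806448704206=1246200069070215000 | T(25,15)=34701806448704206+24·2406046038644556=92446911376173550 | T(25,16)=2406046038644556+24·137272511800831=5700586321864500
i=26: T(26,15)=1246200069070215000+25·92446911376173550=3557372853474553750 | T(26,16)=92446911376173550+25·5700586321864500=234961569422786050
Read c(26,15) = 3557372853474553750, c(26,16) = 234961569422786050.

3557372853474553750, 234961569422786050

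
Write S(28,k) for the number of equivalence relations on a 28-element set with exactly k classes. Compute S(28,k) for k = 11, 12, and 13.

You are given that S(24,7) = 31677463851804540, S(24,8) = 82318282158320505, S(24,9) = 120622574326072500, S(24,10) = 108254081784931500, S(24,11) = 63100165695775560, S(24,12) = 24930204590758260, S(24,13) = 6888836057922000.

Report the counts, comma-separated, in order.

1501910658871554621690, 985397416171213883565, 451512851236272407400

row 25: T[25][8]=8·82318282158320505+31677463851804540=690223721118368580  T[25][9]=9·120622574326072500+82318282158320505=1167921451092973005  T[25][10]=10·108254081784931500+120622574326072500=1203163392175387500  T[25][11]=11·63100165695775560+108254081784931500=802355904438462660  T[25][12]=12·24930204590758260+63100165695775560=362262620784874680  T[25][13]=13·6888836057922000+24930204590758260=114485073343744260
row 26: T[26][9]=9·1167921451092973005+690223721118368580=11201516780955125625  T[26][10]=10·1203163392175387500+1167921451092973005=13199555372846848005  T[26][11]=11·802355904438462660+1203163392175387500=10029078340998476760  T[26][12]=12·362262620784874680+802355904438462660=5149507353856958820  T[26][13]=13·114485073343744260+362262620784874680=1850568574253550060
row 27: T[27][10]=10·13199555372846848005+11201516780955125625=143197070509423605675  T[27][11]=11·10029078340998476760+13199555372846848005=123519417123830092365  T[27][12]=12·5149507353856958820+10029078340998476760=71823166587281982600  T[27][13]=13·1850568574253550060+5149507353856958820=29206898819153109600
row 28: T[28][11]=11·123519417123830092365+143197070509423605675=1501910658871554621690  T[28][12]=12·71823166587281982600+123519417123830092365=985397416171213883565  T[28][13]=13·29206898819153109600+71823166587281982600=451512851236272407400
Read S(28,11) = 1501910658871554621690, S(28,12) = 985397416171213883565, S(28,13) = 451512851236272407400.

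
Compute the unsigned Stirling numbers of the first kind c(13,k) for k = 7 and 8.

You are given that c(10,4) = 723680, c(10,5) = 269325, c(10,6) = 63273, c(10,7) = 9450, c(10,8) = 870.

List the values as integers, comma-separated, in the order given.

row 11: T[11][5]=10·269325+723680=3416930  T[11][6]=10·63273+269325=902055  T[11][7]=10·9450+63273=157773  T[11][8]=10·870+9450=18150
row 12: T[12][6]=11·902055+3416930=13339535  T[12][7]=11·157773+902055=2637558  T[12][8]=11·18150+157773=357423
row 13: T[13][7]=12·2637558+13339535=44990231  T[13][8]=12·357423+2637558=6926634
Read c(13,7) = 44990231, c(13,8) = 6926634.

44990231, 6926634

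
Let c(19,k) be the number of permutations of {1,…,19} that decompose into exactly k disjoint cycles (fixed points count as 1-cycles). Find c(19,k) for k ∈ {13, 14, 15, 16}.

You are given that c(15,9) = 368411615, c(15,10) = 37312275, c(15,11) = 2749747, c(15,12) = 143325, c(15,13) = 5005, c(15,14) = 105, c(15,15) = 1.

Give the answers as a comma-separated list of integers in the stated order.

@16  (16,10):37312275·15+368411615→928095740, (16,11):2749747·15+37312275→78558480, (16,12):143325·15+2749747→4899622, (16,13):5005·15+143325→218400, (16,14):105·15+5005→6580, (16,15):1·15+105→120, (16,16):0·15+1→1
@17  (17,11):78558480·16+928095740→2185031420, (17,12):4899622·16+78558480→156952432, (17,13):218400·16+4899622→8394022, (17,14):6580·16+218400→323680, (17,15):120·16+6580→8500, (17,16):1·16+120→136
@18  (18,12):156952432·17+2185031420→4853222764, (18,13):8394022·17+156952432→299650806, (18,14):323680·17+8394022→13896582, (18,15):8500·17+323680→468180, (18,16):136·17+8500→10812
@19  (19,13):299650806·18+4853222764→10246937272, (19,14):13896582·18+299650806→549789282, (19,15):468180·18+13896582→22323822, (19,16):10812·18+468180→662796
Read c(19,13) = 10246937272, c(19,14) = 549789282, c(19,15) = 22323822, c(19,16) = 662796.

10246937272, 549789282, 22323822, 662796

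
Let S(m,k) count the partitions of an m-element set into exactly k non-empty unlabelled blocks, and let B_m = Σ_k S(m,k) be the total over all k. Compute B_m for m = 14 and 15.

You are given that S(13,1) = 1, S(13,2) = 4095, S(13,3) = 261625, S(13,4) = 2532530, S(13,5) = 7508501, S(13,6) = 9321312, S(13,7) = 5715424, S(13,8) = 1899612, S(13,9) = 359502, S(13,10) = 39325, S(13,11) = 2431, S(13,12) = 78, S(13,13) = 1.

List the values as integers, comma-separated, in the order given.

@14  (14,1):1·1+0→1, (14,2):4095·2+1→8191, (14,3):261625·3+4095→788970, (14,4):2532530·4+261625→10391745, (14,5):7508501·5+2532530→40075035, (14,6):9321312·6+7508501→63436373, (14,7):5715424·7+9321312→49329280, (14,8):1899612·8+5715424→20912320, (14,9):359502·9+1899612→5135130, (14,10):39325·10+359502→752752, (14,11):2431·11+39325→66066, (14,12):78·12+2431→3367, (14,13):1·13+78→91, (14,14):0·14+1→1
@15  (15,1):1·1+0→1, (15,2):8191·2+1→16383, (15,3):788970·3+8191→2375101, (15,4):10391745·4+788970→42355950, (15,5):40075035·5+10391745→210766920, (15,6):63436373·6+40075035→420693273, (15,7):49329280·7+63436373→408741333, (15,8):20912320·8+49329280→216627840, (15,9):5135130·9+20912320→67128490, (15,10):752752·10+5135130→12662650, (15,11):66066·11+752752→1479478, (15,12):3367·12+66066→106470, (15,13):91·13+3367→4550, (15,14):1·14+91→105, (15,15):0·15+1→1
B_14 = ΣS(14,k) = 1+8191+788970+10391745+40075035+63436373+49329280+20912320+5135130+752752+66066+3367+91+1 = 190899322
B_15 = ΣS(15,k) = 1+16383+2375101+42355950+210766920+420693273+408741333+216627840+67128490+12662650+1479478+106470+4550+105+1 = 1382958545

190899322, 1382958545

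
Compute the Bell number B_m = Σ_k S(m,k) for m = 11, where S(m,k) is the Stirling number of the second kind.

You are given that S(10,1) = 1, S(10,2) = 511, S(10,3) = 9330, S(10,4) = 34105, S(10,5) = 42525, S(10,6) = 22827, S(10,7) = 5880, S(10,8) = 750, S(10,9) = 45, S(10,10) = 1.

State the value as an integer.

678570

i=11: T(11,1)=0+1·1=1 | T(11,2)=1+2·511=1023 | T(11,3)=511+3·9330=28501 | T(11,4)=9330+4·34105=145750 | T(11,5)=34105+5·42525=246730 | T(11,6)=42525+6·22827=179487 | T(11,7)=22827+7·5880=63987 | T(11,8)=5880+8·750=11880 | T(11,9)=750+9·45=1155 | T(11,10)=45+10·1=55 | T(11,11)=1+11·0=1
B_11 = ΣS(11,k) = 1+1023+28501+145750+246730+179487+63987+11880+1155+55+1 = 678570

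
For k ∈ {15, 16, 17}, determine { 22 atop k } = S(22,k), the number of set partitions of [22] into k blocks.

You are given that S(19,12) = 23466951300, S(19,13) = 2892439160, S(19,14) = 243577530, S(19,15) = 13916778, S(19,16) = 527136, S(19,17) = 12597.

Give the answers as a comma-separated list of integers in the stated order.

345615943200, 26046574004, 1404142047

r20: T_20,13=13×2892439160+23466951300=61068660380; T_20,14=14×243577530+2892439160=6302524580; T_20,15=15×13916778+243577530=452329200; T_20,16=16×527136+13916778=22350954; T_20,17=17×12597+527136=741285
r21: T_21,14=14×6302524580+61068660380=149304004500; T_21,15=15×452329200+6302524580=13087462580; T_21,16=16×22350954+452329200=809944464; T_21,17=17×741285+22350954=34952799
r22: T_22,15=15×13087462580+149304004500=345615943200; T_22,16=16×809944464+13087462580=26046574004; T_22,17=17×34952799+809944464=1404142047
Read S(22,15) = 345615943200, S(22,16) = 26046574004, S(22,17) = 1404142047.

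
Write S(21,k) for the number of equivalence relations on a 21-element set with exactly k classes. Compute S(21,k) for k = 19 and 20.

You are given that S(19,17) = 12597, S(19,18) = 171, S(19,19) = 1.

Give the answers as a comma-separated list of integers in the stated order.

r20: T_20,18=18×171+12597=15675; T_20,19=19×1+171=190; T_20,20=20×0+1=1
r21: T_21,19=19×190+15675=19285; T_21,20=20×1+190=210
Read S(21,19) = 19285, S(21,20) = 210.

19285, 210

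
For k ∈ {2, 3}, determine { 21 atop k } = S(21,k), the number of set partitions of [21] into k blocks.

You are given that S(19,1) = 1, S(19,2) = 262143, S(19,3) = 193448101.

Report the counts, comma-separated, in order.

row 20: T[20][1]=1·1+0=1  T[20][2]=2·262143+1=524287  T[20][3]=3·193448101+262143=580606446
row 21: T[21][2]=2·524287+1=1048575  T[21][3]=3·580606446+524287=1742343625
Read S(21,2) = 1048575, S(21,3) = 1742343625.

1048575, 1742343625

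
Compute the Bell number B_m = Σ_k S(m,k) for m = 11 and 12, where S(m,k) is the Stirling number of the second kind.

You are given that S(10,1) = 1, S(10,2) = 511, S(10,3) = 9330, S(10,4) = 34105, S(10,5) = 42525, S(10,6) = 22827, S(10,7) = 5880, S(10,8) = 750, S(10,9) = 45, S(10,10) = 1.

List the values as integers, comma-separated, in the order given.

r11: T_11,1=1×1+0=1; T_11,2=2×511+1=1023; T_11,3=3×9330+511=28501; T_11,4=4×34105+9330=145750; T_11,5=5×42525+34105=246730; T_11,6=6×22827+42525=179487; T_11,7=7×5880+22827=63987; T_11,8=8×750+5880=11880; T_11,9=9×45+750=1155; T_11,10=10×1+45=55; T_11,11=11×0+1=1
r12: T_12,1=1×1+0=1; T_12,2=2×1023+1=2047; T_12,3=3×28501+1023=86526; T_12,4=4×145750+28501=611501; T_12,5=5×246730+145750=1379400; T_12,6=6×179487+246730=1323652; T_12,7=7×63987+179487=627396; T_12,8=8×11880+63987=159027; T_12,9=9×1155+11880=22275; T_12,10=10×55+1155=1705; T_12,11=11×1+55=66; T_12,12=12×0+1=1
B_11 = ΣS(11,k) = 1+1023+28501+145750+246730+179487+63987+11880+1155+55+1 = 678570
B_12 = ΣS(12,k) = 1+2047+86526+611501+1379400+1323652+627396+159027+22275+1705+66+1 = 4213597

678570, 4213597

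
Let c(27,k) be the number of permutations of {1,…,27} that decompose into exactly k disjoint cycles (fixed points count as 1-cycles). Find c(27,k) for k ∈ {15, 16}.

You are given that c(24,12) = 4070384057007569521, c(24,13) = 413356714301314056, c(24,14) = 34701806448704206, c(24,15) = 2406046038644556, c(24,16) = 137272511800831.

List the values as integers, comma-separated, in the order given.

137637641117332879365, 9666373658466991050

[25] T[25,13]:24*413356714301314056+4070384057007569521=13990945200239106865 · T[25,14]:24*34701806448704206+413356714301314056=1246200069070215000 · T[25,15]:24*2406046038644556+34701806448704206=92446911376173550 · T[25,16]:24*137272511800831+2406046038644556=5700586321864500
[26] T[26,14]:25*1246200069070215000+13990945200239106865=45145946926994481865 · T[26,15]:25*92446911376173550+1246200069070215000=3557372853474553750 · T[26,16]:25*5700586321864500+92446911376173550=234961569422786050
[27] T[27,15]:26*3557372853474553750+45145946926994481865=137637641117332879365 · T[27,16]:26*234961569422786050+3557372853474553750=9666373658466991050
Read c(27,15) = 137637641117332879365, c(27,16) = 9666373658466991050.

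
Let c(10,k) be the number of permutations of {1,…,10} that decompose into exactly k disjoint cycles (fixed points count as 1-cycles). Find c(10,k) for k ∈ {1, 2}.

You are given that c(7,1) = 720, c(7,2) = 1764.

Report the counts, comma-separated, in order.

row 8: T[8][1]=7·720+0=5040  T[8][2]=7·1764+720=13068
row 9: T[9][1]=8·5040+0=40320  T[9][2]=8·13068+5040=109584
row 10: T[10][1]=9·40320+0=362880  T[10][2]=9·109584+40320=1026576
Read c(10,1) = 362880, c(10,2) = 1026576.

362880, 1026576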